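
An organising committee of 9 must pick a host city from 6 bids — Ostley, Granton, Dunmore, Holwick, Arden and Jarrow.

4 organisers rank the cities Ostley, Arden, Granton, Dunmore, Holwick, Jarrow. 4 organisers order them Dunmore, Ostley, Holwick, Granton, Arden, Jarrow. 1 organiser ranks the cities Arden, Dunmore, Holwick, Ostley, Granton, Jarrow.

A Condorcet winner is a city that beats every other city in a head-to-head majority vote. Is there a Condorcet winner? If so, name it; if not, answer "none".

Check each pair by majority over 9 ballots:
Ostley vs Granton: Ostley wins 9–0.
Ostley vs Dunmore: 4 to 5, Dunmore.
Ostley vs Holwick: 4+4 = 8 for Ostley, 1 for Holwick — Ostley by 8–1.
Ostley vs Arden: 4+4 = 8 for Ostley, 1 for Arden — Ostley by 8–1.
Ostley vs Jarrow: 9 to 0, Ostley.
Granton vs Dunmore: Dunmore, 5–4.
Granton vs Holwick: 4 for Granton, 5 for Holwick — Holwick by 5–4.
Granton–Arden: Arden 5–4.
Granton vs Jarrow: Granton, 9–0.
Dunmore vs Holwick: 4+4+1 = 9 for Dunmore, 0 for Holwick — Dunmore by 9–0.
Dunmore vs Arden: Arden wins 5–4.
Dunmore–Jarrow: Dunmore 9–0.
Holwick vs Arden: 4 for Holwick, 5 for Arden — Arden by 5–4.
Holwick vs Jarrow: 9 to 0, Holwick.
Arden vs Jarrow: Arden, 9–0.
Each city drops at least one matchup (Ostley loses to Dunmore; Granton loses to Ostley; Dunmore loses to Arden; Holwick loses to Ostley; Arden loses to Ostley; Jarrow loses to Ostley); the cycle Ostley → Arden → Dunmore → Ostley rules out a Condorcet winner.

none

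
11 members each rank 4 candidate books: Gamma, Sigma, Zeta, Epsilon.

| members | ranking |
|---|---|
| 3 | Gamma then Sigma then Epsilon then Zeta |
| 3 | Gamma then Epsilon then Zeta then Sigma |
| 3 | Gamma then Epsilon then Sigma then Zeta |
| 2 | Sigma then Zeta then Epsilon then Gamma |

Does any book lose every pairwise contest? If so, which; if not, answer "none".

Zeta

Pairwise majorities:
Gamma vs Sigma: Gamma wins 9–2.
Gamma vs Zeta: 3+3+3 = 9 for Gamma, 2 for Zeta — Gamma by 9–2.
Gamma vs Epsilon: Gamma wins 9–2.
Sigma–Zeta: Sigma 8–3.
Sigma–Epsilon: Epsilon 6–5.
Zeta vs Epsilon: Epsilon, 9–2.
Zeta loses to every other book — it is the Condorcet loser.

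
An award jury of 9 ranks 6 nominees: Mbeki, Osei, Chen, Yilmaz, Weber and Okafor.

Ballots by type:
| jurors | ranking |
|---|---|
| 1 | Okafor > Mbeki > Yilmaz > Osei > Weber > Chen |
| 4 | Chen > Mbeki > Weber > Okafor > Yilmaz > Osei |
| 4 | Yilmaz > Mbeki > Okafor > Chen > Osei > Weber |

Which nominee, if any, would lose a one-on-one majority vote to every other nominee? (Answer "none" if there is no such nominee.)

Weber

Pairwise majorities:
Mbeki vs Osei: Mbeki, 9–0.
Mbeki vs Chen: Mbeki, 5–4.
Mbeki vs Yilmaz: 5 to 4, Mbeki.
Mbeki vs Weber: 1+4+4 = 9 for Mbeki, 0 for Weber — Mbeki by 9–0.
Mbeki vs Okafor: Mbeki, 8–1.
Osei–Chen: Chen 8–1.
Osei vs Yilmaz: Osei preferred on 0 ballots; Yilmaz wins 9–0.
Osei–Weber: Osei 5–4.
Osei vs Okafor: 0 for Osei, 9 for Okafor — Okafor by 9–0.
Chen vs Yilmaz: 4 for Chen, 5 for Yilmaz — Yilmaz by 5–4.
Chen vs Weber: Chen is ranked higher on 4+4 = 8 ballots, Weber on 1. Chen wins 8–1.
Chen vs Okafor: 4 for Chen, 5 for Okafor — Okafor by 5–4.
Yilmaz vs Weber: 5 to 4, Yilmaz.
Yilmaz–Okafor: Okafor 5–4.
Weber–Okafor: Okafor 5–4.
Weber loses to every other nominee — it is the Condorcet loser.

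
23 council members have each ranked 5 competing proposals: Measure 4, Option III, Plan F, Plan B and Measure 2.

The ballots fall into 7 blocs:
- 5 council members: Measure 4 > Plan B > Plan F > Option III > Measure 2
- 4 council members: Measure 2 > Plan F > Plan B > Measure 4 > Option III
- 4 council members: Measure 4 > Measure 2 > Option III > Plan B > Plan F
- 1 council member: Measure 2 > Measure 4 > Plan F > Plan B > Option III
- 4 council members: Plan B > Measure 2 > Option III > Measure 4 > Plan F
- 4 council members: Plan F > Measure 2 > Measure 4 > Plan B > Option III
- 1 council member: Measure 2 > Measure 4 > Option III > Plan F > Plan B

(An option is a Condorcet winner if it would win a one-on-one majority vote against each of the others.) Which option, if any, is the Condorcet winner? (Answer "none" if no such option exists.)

Measure 2

Head-to-head results (23 council members):
Measure 4 vs Option III: Measure 4 is ranked higher on 5+4+4+1+4+1 = 19 ballots, Option III on 4. Measure 4 wins 19–4.
Measure 4 vs Plan F: 5+4+1+4+1 = 15 for Measure 4, 8 for Plan F — Measure 4 by 15–8.
Measure 4 vs Plan B: 15 to 8, Measure 4.
Measure 4 vs Measure 2: 5+4 = 9 for Measure 4, 14 for Measure 2 — Measure 2 by 14–9.
Option III vs Plan F: Plan F, 14–9.
Option III vs Plan B: 5 to 18, Plan B.
Option III vs Measure 2: Option III is ranked higher on 5 ballots, Measure 2 on 18. Measure 2 wins 18–5.
Plan F vs Plan B: Plan B, 13–10.
Plan F vs Measure 2: Measure 2 wins 14–9.
Plan B–Measure 2: Measure 2 14–9.
Measure 2 defeats every rival head-to-head and is the Condorcet winner.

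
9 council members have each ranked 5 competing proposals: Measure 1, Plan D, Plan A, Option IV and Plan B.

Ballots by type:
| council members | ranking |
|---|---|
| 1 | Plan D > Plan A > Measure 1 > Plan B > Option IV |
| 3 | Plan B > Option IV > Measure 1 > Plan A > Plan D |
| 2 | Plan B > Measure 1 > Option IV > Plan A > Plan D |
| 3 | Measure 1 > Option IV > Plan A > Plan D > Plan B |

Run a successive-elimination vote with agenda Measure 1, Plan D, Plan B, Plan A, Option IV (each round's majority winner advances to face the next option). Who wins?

Plan B

Round 1: Measure 1 vs Plan D — 8–1, Measure 1 advances.
Round 2: Measure 1 vs Plan B — 4–5, Plan B advances.
Round 3: Plan B vs Plan A — 5–4, Plan B advances.
Round 4: Plan B vs Option IV — 6–3, Plan B advances.
Plan B survives the agenda.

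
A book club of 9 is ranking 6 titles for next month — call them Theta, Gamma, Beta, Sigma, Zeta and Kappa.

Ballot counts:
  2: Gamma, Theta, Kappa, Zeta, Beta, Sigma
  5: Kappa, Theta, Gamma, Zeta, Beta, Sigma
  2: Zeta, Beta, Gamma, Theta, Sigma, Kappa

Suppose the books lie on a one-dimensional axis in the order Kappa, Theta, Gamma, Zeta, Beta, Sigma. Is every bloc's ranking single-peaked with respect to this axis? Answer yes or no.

Axis positions: Kappa=1, Theta=2, Gamma=3, Zeta=4, Beta=5, Sigma=6.
Bloc 1 (peak Gamma at position 3): ranking walks positions 3-2-1-4-5-6, expanding outward from the peak — single-peaked.
Bloc 2 (peak Kappa at position 1): ranking walks positions 1-2-3-4-5-6, expanding outward from the peak — single-peaked.
Bloc 3 (peak Zeta at position 4): ranking walks positions 4-5-3-2-6-1, expanding outward from the peak — single-peaked.
Every ranking is single-peaked on this axis.

yes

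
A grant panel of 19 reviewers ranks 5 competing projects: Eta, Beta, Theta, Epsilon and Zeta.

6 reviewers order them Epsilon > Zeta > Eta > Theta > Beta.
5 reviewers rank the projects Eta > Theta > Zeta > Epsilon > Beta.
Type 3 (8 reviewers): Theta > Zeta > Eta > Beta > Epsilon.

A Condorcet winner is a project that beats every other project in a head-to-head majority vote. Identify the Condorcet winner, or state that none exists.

Check each pair by majority over 19 ballots:
Eta vs Beta: Eta is ranked higher on 6+5+8 = 19 ballots, Beta on 0. Eta wins 19–0.
Eta vs Theta: Eta, 11–8.
Eta–Epsilon: Eta 13–6.
Eta vs Zeta: Eta is ranked higher on 5 ballots, Zeta on 14. Zeta wins 14–5.
Beta vs Theta: Theta, 19–0.
Beta vs Epsilon: Epsilon wins 11–8.
Beta vs Zeta: Beta is ranked higher on 0 ballots, Zeta on 19. Zeta wins 19–0.
Theta vs Epsilon: 5+8 = 13 for Theta, 6 for Epsilon — Theta by 13–6.
Theta vs Zeta: 5+8 = 13 for Theta, 6 for Zeta — Theta by 13–6.
Epsilon vs Zeta: Zeta, 13–6.
Each project drops at least one matchup (Eta loses to Zeta; Beta loses to Eta; Theta loses to Eta; Epsilon loses to Eta; Zeta loses to Theta); the cycle Eta beats Theta beats Zeta beats Eta rules out a Condorcet winner.

none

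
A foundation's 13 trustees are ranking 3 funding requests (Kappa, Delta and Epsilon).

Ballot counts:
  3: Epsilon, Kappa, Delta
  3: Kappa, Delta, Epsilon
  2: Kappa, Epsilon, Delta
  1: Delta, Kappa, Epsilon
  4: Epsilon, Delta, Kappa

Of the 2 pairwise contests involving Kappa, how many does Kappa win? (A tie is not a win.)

1

Kappa against each rival (13 reviewers):
Kappa vs Delta: Kappa preferred on 3+3+2 = 8 ballots; Kappa wins 8–5.
Kappa vs Epsilon: Kappa is ranked higher on 3+2+1 = 6 ballots, Epsilon on 7. Epsilon wins 7–6.
Kappa beats Delta; loses to Epsilon — 1 pairwise win.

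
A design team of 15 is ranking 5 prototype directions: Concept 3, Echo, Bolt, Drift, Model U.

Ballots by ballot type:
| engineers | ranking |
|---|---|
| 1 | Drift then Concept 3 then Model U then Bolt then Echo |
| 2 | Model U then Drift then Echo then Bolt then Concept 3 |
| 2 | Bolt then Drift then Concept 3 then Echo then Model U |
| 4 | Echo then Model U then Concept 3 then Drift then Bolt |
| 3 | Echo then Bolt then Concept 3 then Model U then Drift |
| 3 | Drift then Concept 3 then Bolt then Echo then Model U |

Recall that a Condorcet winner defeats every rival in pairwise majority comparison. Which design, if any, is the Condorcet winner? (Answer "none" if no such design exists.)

none

Pairwise majorities:
Concept 3 vs Echo: Echo, 9–6.
Concept 3 vs Bolt: Concept 3 wins 8–7.
Concept 3–Drift: Drift 8–7.
Concept 3–Model U: Concept 3 9–6.
Echo vs Bolt: Echo wins 9–6.
Echo vs Drift: Drift, 8–7.
Echo–Model U: Echo 12–3.
Bolt vs Drift: Drift, 10–5.
Bolt vs Model U: Bolt, 8–7.
Drift vs Model U: Model U, 9–6.
Every design loses at least once (Concept 3 loses to Echo; Echo loses to Drift; Bolt loses to Concept 3; Drift loses to Model U; Model U loses to Concept 3). The majority relation contains the cycle Concept 3 → Model U → Drift → Concept 3, so there is no Condorcet winner.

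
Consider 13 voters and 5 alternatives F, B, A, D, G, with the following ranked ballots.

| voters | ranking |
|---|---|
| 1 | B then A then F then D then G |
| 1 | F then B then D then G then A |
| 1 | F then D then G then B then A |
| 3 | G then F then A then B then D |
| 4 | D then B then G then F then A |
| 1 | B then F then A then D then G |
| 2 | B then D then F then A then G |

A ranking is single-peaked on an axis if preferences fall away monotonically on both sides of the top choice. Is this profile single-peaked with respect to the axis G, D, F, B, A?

no

Axis positions: G=1, D=2, F=3, B=4, A=5.
Bloc 1 (peak B at position 4): ranking walks positions 4-5-3-2-1, expanding outward from the peak — single-peaked.
Bloc 2 (peak F at position 3): ranking walks positions 3-4-2-1-5, expanding outward from the peak — single-peaked.
Bloc 3 (peak F at position 3): ranking walks positions 3-2-1-4-5, expanding outward from the peak — single-peaked.
Bloc 4: ranking walks positions 1-3-5-4-2; F is ranked above D even though D lies between F and the peak G on the axis — preferences dip and rise again. Not single-peaked.
Bloc 5: ranking walks positions 2-4-1-3-5; B is ranked above F even though F lies between B and the peak D on the axis — preferences dip and rise again. Not single-peaked.
Bloc 6 (peak B at position 4): ranking walks positions 4-3-5-2-1, expanding outward from the peak — single-peaked.
Bloc 7: ranking walks positions 4-2-3-5-1; D is ranked above F even though F lies between D and the peak B on the axis — preferences dip and rise again. Not single-peaked.
Bloc 4 violates single-peakedness, so the profile is not single-peaked on this axis.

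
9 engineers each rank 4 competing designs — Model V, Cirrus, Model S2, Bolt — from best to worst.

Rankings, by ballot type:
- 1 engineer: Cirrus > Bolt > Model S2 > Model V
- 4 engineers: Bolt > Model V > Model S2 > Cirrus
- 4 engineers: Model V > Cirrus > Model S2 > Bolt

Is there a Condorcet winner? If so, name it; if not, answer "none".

Check each pair by majority over 9 ballots:
Model V vs Cirrus: 8 to 1, Model V.
Model V vs Model S2: Model V is ranked higher on 4+4 = 8 ballots, Model S2 on 1. Model V wins 8–1.
Model V vs Bolt: Model V is ranked higher on 4 ballots, Bolt on 5. Bolt wins 5–4.
Cirrus vs Model S2: Cirrus preferred on 1+4 = 5 ballots; Cirrus wins 5–4.
Cirrus vs Bolt: 5 to 4, Cirrus.
Model S2 vs Bolt: Model S2 is ranked higher on 4 ballots, Bolt on 5. Bolt wins 5–4.
Each design drops at least one matchup (Model V loses to Bolt; Cirrus loses to Model V; Model S2 loses to Model V; Bolt loses to Cirrus); the cycle Model V → Cirrus → Bolt → Model V rules out a Condorcet winner.

none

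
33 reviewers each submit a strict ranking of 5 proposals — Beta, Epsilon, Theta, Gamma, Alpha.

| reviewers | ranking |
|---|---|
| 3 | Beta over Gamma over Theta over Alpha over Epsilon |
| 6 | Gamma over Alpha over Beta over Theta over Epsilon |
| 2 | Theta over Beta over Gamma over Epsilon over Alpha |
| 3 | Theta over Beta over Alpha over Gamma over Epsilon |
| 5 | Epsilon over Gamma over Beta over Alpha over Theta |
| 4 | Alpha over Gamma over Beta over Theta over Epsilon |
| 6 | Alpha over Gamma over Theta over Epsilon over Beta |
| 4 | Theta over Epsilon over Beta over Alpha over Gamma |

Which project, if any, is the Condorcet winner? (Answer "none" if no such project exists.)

none

Pairwise majorities:
Beta vs Epsilon: 18 to 15, Beta.
Beta vs Theta: 3+6+5+4 = 18 for Beta, 15 for Theta — Beta by 18–15.
Beta vs Gamma: 3+2+3+4 = 12 for Beta, 21 for Gamma — Gamma by 21–12.
Beta vs Alpha: 3+2+3+5+4 = 17 for Beta, 16 for Alpha — Beta by 17–16.
Epsilon vs Theta: Epsilon is ranked higher on 5 ballots, Theta on 28. Theta wins 28–5.
Epsilon vs Gamma: Epsilon is ranked higher on 5+4 = 9 ballots, Gamma on 24. Gamma wins 24–9.
Epsilon vs Alpha: 11 to 22, Alpha.
Theta vs Gamma: Theta preferred on 2+3+4 = 9 ballots; Gamma wins 24–9.
Theta vs Alpha: Theta is ranked higher on 3+2+3+4 = 12 ballots, Alpha on 21. Alpha wins 21–12.
Gamma vs Alpha: 3+6+2+5 = 16 for Gamma, 17 for Alpha — Alpha by 17–16.
Every project loses at least once (Beta loses to Gamma; Epsilon loses to Beta; Theta loses to Beta; Gamma loses to Alpha; Alpha loses to Beta). The majority relation contains the cycle Beta → Alpha → Gamma → Beta, so there is no Condorcet winner.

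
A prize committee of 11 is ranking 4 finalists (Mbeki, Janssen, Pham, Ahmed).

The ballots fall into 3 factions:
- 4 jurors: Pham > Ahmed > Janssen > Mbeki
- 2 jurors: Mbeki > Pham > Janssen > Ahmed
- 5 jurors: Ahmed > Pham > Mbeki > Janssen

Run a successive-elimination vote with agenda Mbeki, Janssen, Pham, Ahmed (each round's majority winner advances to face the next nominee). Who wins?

Round 1: Mbeki vs Janssen — 7–4, Mbeki advances.
Round 2: Mbeki vs Pham — 2–9, Pham advances.
Round 3: Pham vs Ahmed — 6–5, Pham advances.
Pham survives the agenda.

Pham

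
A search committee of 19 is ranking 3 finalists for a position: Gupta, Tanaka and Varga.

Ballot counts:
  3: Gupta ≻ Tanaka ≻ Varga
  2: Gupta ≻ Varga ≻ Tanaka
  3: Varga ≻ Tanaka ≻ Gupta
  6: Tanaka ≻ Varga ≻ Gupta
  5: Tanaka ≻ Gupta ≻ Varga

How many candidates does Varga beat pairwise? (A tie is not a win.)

Varga against each rival (19 committee members):
Varga vs Gupta: 3+6 = 9 for Varga, 10 for Gupta — Gupta by 10–9.
Varga vs Tanaka: Varga is ranked higher on 2+3 = 5 ballots, Tanaka on 14. Tanaka wins 14–5.
Varga beats no one; loses to Gupta, Tanaka — 0 pairwise wins.

0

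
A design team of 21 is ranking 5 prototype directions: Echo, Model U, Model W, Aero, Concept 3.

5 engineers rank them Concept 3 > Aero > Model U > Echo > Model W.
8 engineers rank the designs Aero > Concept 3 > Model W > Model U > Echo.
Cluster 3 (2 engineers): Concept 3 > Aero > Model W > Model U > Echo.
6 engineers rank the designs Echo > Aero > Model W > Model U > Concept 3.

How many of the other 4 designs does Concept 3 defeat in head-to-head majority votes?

Concept 3 against each rival (21 engineers):
Concept 3 vs Echo: 5+8+2 = 15 for Concept 3, 6 for Echo — Concept 3 by 15–6.
Concept 3 vs Model U: Concept 3, 15–6.
Concept 3 vs Model W: Concept 3, 15–6.
Concept 3–Aero: Aero 14–7.
Concept 3 beats Echo, Model U, Model W; loses to Aero — 3 pairwise wins.

3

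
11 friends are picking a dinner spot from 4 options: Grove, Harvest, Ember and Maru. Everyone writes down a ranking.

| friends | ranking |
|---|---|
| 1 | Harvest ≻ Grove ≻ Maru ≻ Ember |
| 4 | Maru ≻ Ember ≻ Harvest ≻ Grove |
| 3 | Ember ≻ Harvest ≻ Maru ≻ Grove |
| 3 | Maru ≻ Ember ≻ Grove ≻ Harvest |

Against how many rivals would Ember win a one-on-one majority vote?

Ember against each rival (11 friends):
Ember vs Grove: Ember is ranked higher on 4+3+3 = 10 ballots, Grove on 1. Ember wins 10–1.
Ember–Harvest: Ember 10–1.
Ember vs Maru: Ember is ranked higher on 3 ballots, Maru on 8. Maru wins 8–3.
Ember beats Grove, Harvest; loses to Maru — 2 pairwise wins.

2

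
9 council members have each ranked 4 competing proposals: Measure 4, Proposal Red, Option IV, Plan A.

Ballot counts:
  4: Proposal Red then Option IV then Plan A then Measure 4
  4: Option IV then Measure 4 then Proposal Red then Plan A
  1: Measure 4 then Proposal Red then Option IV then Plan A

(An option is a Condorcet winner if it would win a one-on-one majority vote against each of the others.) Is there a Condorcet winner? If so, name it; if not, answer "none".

Pairwise majorities:
Measure 4–Proposal Red: Measure 4 5–4.
Measure 4 vs Option IV: Option IV, 8–1.
Measure 4–Plan A: Measure 4 5–4.
Proposal Red–Option IV: Proposal Red 5–4.
Proposal Red vs Plan A: Proposal Red is ranked higher on 4+4+1 = 9 ballots, Plan A on 0. Proposal Red wins 9–0.
Option IV vs Plan A: 4+4+1 = 9 for Option IV, 0 for Plan A — Option IV by 9–0.
Each option drops at least one matchup (Measure 4 loses to Option IV; Proposal Red loses to Measure 4; Option IV loses to Proposal Red; Plan A loses to Measure 4); the cycle Measure 4 → Proposal Red → Option IV → Measure 4 rules out a Condorcet winner.

none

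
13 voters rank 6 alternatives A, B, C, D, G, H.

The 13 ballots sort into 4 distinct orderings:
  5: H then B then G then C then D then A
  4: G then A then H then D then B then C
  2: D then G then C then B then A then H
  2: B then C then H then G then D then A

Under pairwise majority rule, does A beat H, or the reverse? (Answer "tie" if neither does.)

H

Ballots ranking A above H: 4 + 2 = 6.
Ballots ranking H above A: 13 − 6 = 7.
H wins the head-to-head 7–6.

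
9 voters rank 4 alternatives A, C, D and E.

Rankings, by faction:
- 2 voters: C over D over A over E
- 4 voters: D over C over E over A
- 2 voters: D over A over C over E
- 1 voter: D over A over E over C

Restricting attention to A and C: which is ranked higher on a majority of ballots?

C

Ballots ranking A above C: 2 + 1 = 3.
Ballots ranking C above A: 9 − 3 = 6.
C wins the head-to-head 6–3.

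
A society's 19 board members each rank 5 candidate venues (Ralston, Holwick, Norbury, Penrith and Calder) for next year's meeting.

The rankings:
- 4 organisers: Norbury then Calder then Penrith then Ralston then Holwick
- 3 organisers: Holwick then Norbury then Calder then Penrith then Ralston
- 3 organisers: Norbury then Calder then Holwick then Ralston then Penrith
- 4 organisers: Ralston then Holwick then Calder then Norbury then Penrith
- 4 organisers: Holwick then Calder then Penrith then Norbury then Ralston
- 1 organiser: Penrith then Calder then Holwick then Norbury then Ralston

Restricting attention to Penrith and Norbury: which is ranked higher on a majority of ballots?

Norbury

Ballots ranking Penrith above Norbury: 4 + 1 = 5.
Ballots ranking Norbury above Penrith: 19 − 5 = 14.
Norbury wins the head-to-head 14–5.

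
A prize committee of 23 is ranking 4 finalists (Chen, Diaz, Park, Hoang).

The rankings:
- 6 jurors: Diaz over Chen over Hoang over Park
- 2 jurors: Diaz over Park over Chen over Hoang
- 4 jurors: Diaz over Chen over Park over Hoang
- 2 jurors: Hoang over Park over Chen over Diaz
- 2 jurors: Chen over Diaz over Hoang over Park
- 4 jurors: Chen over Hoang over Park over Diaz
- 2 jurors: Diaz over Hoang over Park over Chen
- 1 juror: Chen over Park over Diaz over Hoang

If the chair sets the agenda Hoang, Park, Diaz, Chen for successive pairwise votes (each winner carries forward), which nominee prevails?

Round 1: Hoang vs Park — 16–7, Hoang advances.
Round 2: Hoang vs Diaz — 6–17, Diaz advances.
Round 3: Diaz vs Chen — 14–9, Diaz advances.
Diaz survives the agenda.

Diaz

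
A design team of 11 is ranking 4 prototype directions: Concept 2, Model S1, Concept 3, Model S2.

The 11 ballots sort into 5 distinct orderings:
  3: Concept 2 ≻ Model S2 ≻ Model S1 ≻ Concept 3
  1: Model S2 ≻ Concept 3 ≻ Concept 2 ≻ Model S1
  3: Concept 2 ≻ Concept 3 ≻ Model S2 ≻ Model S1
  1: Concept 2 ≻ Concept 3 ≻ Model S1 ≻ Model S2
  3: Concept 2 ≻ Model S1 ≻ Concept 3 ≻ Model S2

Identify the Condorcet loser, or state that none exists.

Head-to-head results (11 engineers):
Concept 2 vs Model S1: Concept 2 is ranked higher on 3+1+3+1+3 = 11 ballots, Model S1 on 0. Concept 2 wins 11–0.
Concept 2 vs Concept 3: Concept 2, 10–1.
Concept 2 vs Model S2: Concept 2 wins 10–1.
Model S1 vs Concept 3: Model S1 wins 6–5.
Model S1 vs Model S2: Model S2 wins 7–4.
Concept 3 vs Model S2: Concept 3, 7–4.
Each design has at least one pairwise win (Concept 2 beats Model S1; Model S1 beats Concept 3; Concept 3 beats Model S2; Model S2 beats Model S1) — no Condorcet loser.

none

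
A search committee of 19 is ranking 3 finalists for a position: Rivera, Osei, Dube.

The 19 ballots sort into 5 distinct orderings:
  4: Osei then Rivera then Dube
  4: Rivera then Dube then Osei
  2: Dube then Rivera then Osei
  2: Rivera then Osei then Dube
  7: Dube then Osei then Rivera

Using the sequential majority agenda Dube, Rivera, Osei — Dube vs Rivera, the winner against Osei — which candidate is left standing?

Round 1: Dube vs Rivera — 9–10, Rivera advances.
Round 2: Rivera vs Osei — 8–11, Osei advances.
The agenda winner is Osei.

Osei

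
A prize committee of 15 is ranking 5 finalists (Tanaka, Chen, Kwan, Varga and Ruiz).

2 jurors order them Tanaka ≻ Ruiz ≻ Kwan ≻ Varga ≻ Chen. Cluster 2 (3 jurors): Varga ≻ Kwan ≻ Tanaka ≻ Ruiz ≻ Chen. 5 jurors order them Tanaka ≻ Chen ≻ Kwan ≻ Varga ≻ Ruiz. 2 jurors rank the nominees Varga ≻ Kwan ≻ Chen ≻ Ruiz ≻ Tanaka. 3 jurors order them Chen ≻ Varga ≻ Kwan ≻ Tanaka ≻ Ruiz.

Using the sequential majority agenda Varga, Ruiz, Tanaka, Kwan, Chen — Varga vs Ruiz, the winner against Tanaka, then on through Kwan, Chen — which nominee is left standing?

Chen

Round 1: Varga vs Ruiz — 13–2, Varga advances.
Round 2: Varga vs Tanaka — 8–7, Varga advances.
Round 3: Varga vs Kwan — 8–7, Varga advances.
Round 4: Varga vs Chen — 7–8, Chen advances.
Chen survives the agenda.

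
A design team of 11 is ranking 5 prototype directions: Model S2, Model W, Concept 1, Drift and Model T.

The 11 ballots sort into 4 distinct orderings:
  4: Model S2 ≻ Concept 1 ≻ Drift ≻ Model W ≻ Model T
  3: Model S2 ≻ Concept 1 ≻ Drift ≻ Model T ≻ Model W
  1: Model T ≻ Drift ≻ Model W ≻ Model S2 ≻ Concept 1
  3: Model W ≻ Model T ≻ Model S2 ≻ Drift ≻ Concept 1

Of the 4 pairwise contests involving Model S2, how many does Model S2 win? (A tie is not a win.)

Model S2 against each rival (11 engineers):
Model S2 vs Model W: Model S2 preferred on 4+3 = 7 ballots; Model S2 wins 7–4.
Model S2 vs Concept 1: Model S2 is ranked higher on 4+3+1+3 = 11 ballots, Concept 1 on 0. Model S2 wins 11–0.
Model S2 vs Drift: Model S2 is ranked higher on 4+3+3 = 10 ballots, Drift on 1. Model S2 wins 10–1.
Model S2 vs Model T: Model S2 is ranked higher on 4+3 = 7 ballots, Model T on 4. Model S2 wins 7–4.
Model S2 beats Model W, Concept 1, Drift, Model T — 4 pairwise wins.

4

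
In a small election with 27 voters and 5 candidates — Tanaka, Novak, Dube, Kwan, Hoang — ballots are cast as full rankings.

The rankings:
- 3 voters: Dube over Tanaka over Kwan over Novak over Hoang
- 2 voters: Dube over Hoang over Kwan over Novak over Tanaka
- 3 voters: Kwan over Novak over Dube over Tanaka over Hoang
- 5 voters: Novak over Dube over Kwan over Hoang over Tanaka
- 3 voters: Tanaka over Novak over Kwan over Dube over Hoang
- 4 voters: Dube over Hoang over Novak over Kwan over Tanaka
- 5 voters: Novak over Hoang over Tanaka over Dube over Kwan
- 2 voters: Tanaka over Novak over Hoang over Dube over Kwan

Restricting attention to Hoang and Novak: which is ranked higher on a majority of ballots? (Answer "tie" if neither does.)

Novak

Ballots ranking Hoang above Novak: 2 + 4 = 6.
Ballots ranking Novak above Hoang: 27 − 6 = 21.
Novak wins the head-to-head 21–6.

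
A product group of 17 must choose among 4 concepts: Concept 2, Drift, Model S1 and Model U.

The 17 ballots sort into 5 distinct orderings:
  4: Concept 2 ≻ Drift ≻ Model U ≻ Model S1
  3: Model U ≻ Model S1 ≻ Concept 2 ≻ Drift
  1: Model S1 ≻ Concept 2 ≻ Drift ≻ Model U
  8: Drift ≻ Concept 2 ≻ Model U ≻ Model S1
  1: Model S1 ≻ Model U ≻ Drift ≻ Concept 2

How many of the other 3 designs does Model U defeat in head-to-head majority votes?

1

Model U against each rival (17 engineers):
Model U vs Concept 2: Concept 2, 13–4.
Model U–Drift: Drift 13–4.
Model U vs Model S1: 4+3+8 = 15 for Model U, 2 for Model S1 — Model U by 15–2.
Model U beats Model S1; loses to Concept 2, Drift — 1 pairwise win.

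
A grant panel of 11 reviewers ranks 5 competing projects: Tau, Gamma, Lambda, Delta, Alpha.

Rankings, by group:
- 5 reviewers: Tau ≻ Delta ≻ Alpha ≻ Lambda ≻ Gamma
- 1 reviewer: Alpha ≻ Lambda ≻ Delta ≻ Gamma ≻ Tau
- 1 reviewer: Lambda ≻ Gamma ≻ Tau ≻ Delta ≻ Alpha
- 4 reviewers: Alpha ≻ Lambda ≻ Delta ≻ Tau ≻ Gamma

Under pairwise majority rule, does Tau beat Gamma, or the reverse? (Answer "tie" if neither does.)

Ballots ranking Tau above Gamma: 5 + 4 = 9.
Ballots ranking Gamma above Tau: 11 − 9 = 2.
Tau wins the head-to-head 9–2.

Tau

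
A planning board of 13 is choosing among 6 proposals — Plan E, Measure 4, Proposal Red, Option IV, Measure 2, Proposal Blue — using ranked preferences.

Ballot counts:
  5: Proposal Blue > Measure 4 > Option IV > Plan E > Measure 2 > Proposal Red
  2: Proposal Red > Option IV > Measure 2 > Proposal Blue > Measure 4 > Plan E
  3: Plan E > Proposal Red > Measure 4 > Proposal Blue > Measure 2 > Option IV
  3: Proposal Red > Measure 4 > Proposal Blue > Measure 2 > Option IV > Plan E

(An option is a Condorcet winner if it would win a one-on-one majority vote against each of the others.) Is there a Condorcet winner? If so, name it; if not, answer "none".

Pairwise majorities:
Plan E vs Measure 4: Measure 4 wins 10–3.
Plan E vs Proposal Red: Plan E wins 8–5.
Plan E vs Option IV: Option IV, 10–3.
Plan E vs Measure 2: Plan E wins 8–5.
Plan E vs Proposal Blue: Proposal Blue, 10–3.
Measure 4 vs Proposal Red: Proposal Red, 8–5.
Measure 4–Option IV: Measure 4 11–2.
Measure 4 vs Measure 2: Measure 4 wins 11–2.
Measure 4–Proposal Blue: Proposal Blue 7–6.
Proposal Red–Option IV: Proposal Red 8–5.
Proposal Red vs Measure 2: Proposal Red wins 8–5.
Proposal Red–Proposal Blue: Proposal Red 8–5.
Option IV vs Measure 2: Option IV, 7–6.
Option IV–Proposal Blue: Proposal Blue 11–2.
Measure 2–Proposal Blue: Proposal Blue 11–2.
Every option loses at least once (Plan E loses to Measure 4; Measure 4 loses to Proposal Red; Proposal Red loses to Plan E; Option IV loses to Measure 4; Measure 2 loses to Plan E; Proposal Blue loses to Proposal Red). The majority relation contains the cycle Plan E beats Proposal Red beats Measure 4 beats Plan E, so there is no Condorcet winner.

none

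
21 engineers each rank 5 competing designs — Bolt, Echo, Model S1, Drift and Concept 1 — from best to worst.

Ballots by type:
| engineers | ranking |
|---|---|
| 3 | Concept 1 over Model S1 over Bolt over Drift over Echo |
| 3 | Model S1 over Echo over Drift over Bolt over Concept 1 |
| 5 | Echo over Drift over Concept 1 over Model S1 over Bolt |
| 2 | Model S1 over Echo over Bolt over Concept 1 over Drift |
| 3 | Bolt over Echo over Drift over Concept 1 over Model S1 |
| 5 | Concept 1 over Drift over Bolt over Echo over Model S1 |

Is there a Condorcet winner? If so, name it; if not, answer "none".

none

Check each pair by majority over 21 ballots:
Bolt vs Echo: Bolt, 11–10.
Bolt vs Model S1: Model S1 wins 13–8.
Bolt vs Drift: Bolt is ranked higher on 3+2+3 = 8 ballots, Drift on 13. Drift wins 13–8.
Bolt vs Concept 1: Concept 1, 13–8.
Echo vs Model S1: Echo preferred on 5+3+5 = 13 ballots; Echo wins 13–8.
Echo vs Drift: Echo, 13–8.
Echo vs Concept 1: 3+5+2+3 = 13 for Echo, 8 for Concept 1 — Echo by 13–8.
Model S1 vs Drift: 3+3+2 = 8 for Model S1, 13 for Drift — Drift by 13–8.
Model S1 vs Concept 1: 3+2 = 5 for Model S1, 16 for Concept 1 — Concept 1 by 16–5.
Drift vs Concept 1: Drift, 11–10.
No design is unbeaten: Bolt loses to Model S1; Echo loses to Bolt; Model S1 loses to Echo; Drift loses to Echo; Concept 1 loses to Echo. In particular Bolt beats Echo beats Model S1 beats Bolt is a majority cycle — no Condorcet winner exists.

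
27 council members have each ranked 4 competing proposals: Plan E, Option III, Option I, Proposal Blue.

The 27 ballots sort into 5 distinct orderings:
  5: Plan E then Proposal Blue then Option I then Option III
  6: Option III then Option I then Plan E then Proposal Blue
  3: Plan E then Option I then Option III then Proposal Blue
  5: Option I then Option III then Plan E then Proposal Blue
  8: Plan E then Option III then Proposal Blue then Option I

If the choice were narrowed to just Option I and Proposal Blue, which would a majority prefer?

Option I

Ballots ranking Option I above Proposal Blue: 6 + 3 + 5 = 14.
Ballots ranking Proposal Blue above Option I: 27 − 14 = 13.
Option I wins the head-to-head 14–13.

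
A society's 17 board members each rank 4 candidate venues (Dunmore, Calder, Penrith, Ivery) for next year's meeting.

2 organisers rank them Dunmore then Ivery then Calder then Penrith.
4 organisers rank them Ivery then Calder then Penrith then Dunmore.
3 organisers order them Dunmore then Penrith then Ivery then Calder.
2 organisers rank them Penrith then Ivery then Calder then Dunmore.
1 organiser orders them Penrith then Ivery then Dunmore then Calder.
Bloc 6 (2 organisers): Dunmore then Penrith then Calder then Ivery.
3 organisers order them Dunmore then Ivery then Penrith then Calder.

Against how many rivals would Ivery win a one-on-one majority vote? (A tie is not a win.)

2

Ivery against each rival (17 organisers):
Ivery vs Dunmore: Dunmore wins 10–7.
Ivery vs Calder: Ivery wins 15–2.
Ivery vs Penrith: Ivery, 9–8.
Ivery beats Calder, Penrith; loses to Dunmore — 2 pairwise wins.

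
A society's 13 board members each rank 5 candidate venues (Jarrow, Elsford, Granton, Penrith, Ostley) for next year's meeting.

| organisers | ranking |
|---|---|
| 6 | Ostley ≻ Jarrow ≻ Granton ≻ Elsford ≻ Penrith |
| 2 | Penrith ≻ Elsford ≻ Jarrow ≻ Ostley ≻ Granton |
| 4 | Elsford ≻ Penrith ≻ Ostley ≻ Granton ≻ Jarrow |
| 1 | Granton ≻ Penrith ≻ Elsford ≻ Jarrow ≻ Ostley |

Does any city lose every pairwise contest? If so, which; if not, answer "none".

Head-to-head results (13 organisers):
Jarrow–Elsford: Elsford 7–6.
Jarrow vs Granton: Jarrow, 8–5.
Jarrow vs Penrith: Jarrow preferred on 6 ballots; Penrith wins 7–6.
Jarrow vs Ostley: Ostley wins 10–3.
Elsford vs Granton: Granton wins 7–6.
Elsford vs Penrith: Elsford, 10–3.
Elsford vs Ostley: Elsford preferred on 2+4+1 = 7 ballots; Elsford wins 7–6.
Granton vs Penrith: Granton preferred on 6+1 = 7 ballots; Granton wins 7–6.
Granton vs Ostley: 1 for Granton, 12 for Ostley — Ostley by 12–1.
Penrith vs Ostley: Penrith, 7–6.
Every city wins at least one matchup (Jarrow beats Granton; Elsford beats Jarrow; Granton beats Elsford; Penrith beats Jarrow; Ostley beats Jarrow), so there is no Condorcet loser.

none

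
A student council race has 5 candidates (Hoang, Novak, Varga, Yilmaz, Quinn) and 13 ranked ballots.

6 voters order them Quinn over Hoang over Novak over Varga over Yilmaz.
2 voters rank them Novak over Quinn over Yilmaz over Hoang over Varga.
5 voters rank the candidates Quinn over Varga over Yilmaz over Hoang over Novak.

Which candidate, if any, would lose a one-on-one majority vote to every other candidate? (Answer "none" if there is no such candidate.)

none

Head-to-head results (13 voters):
Hoang vs Novak: Hoang wins 11–2.
Hoang–Varga: Hoang 8–5.
Hoang vs Yilmaz: 6 for Hoang, 7 for Yilmaz — Yilmaz by 7–6.
Hoang–Quinn: Quinn 13–0.
Novak–Varga: Novak 8–5.
Novak–Yilmaz: Novak 8–5.
Novak–Quinn: Quinn 11–2.
Varga–Yilmaz: Varga 11–2.
Varga vs Quinn: Quinn wins 13–0.
Yilmaz vs Quinn: 0 to 13, Quinn.
Each candidate has at least one pairwise win (Hoang beats Novak; Novak beats Varga; Varga beats Yilmaz; Yilmaz beats Hoang; Quinn beats Hoang) — no Condorcet loser.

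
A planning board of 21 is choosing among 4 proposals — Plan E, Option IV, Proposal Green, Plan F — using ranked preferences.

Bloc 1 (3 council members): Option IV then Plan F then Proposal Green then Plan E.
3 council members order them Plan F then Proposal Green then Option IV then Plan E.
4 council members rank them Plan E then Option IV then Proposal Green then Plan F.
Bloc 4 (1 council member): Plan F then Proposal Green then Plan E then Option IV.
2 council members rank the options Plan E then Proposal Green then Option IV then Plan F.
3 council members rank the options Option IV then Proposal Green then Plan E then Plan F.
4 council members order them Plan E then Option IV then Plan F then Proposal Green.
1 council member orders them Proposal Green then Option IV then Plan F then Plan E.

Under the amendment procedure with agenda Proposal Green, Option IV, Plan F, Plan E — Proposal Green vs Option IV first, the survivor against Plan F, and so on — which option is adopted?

Round 1: Proposal Green vs Option IV — 7–14, Option IV advances.
Round 2: Option IV vs Plan F — 17–4, Option IV advances.
Round 3: Option IV vs Plan E — 10–11, Plan E advances.
Plan E survives the agenda.

Plan E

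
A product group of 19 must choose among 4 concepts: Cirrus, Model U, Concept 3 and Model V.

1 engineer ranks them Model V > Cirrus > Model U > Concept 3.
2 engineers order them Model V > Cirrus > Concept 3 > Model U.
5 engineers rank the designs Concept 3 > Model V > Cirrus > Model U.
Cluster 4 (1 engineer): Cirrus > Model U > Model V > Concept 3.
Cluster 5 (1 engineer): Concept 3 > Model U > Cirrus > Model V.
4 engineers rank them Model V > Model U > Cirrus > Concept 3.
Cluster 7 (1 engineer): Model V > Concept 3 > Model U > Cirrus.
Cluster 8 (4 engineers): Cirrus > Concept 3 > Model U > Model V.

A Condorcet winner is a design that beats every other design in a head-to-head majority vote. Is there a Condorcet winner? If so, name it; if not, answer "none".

none

Pairwise majorities:
Cirrus vs Model U: Cirrus wins 13–6.
Cirrus vs Concept 3: Cirrus wins 12–7.
Cirrus–Model V: Model V 13–6.
Model U vs Concept 3: Concept 3, 13–6.
Model U vs Model V: Model V wins 13–6.
Concept 3 vs Model V: Concept 3, 10–9.
Every design loses at least once (Cirrus loses to Model V; Model U loses to Cirrus; Concept 3 loses to Cirrus; Model V loses to Concept 3). The majority relation contains the cycle Cirrus beats Concept 3 beats Model V beats Cirrus, so there is no Condorcet winner.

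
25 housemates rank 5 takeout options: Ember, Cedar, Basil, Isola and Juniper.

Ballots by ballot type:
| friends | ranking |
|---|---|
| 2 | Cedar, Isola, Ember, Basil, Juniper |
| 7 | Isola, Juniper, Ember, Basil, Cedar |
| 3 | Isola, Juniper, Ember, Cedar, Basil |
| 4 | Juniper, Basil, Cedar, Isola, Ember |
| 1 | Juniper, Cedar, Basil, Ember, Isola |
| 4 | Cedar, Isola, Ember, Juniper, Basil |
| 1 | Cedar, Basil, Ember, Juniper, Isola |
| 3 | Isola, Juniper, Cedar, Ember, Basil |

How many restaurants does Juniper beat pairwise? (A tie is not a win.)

3

Juniper against each rival (25 friends):
Juniper vs Ember: Juniper, 18–7.
Juniper vs Cedar: Juniper preferred on 7+3+4+1+3 = 18 ballots; Juniper wins 18–7.
Juniper vs Basil: Juniper, 22–3.
Juniper vs Isola: 4+1+1 = 6 for Juniper, 19 for Isola — Isola by 19–6.
Juniper beats Ember, Cedar, Basil; loses to Isola — 3 pairwise wins.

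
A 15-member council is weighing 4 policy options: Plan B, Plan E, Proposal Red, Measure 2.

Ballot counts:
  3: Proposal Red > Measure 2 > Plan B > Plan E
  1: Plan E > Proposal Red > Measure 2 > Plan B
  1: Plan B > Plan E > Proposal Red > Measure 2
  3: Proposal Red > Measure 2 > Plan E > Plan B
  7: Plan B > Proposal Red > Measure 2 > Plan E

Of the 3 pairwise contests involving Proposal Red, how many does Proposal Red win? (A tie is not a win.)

2

Proposal Red against each rival (15 council members):
Proposal Red–Plan B: Plan B 8–7.
Proposal Red vs Plan E: Proposal Red is ranked higher on 3+3+7 = 13 ballots, Plan E on 2. Proposal Red wins 13–2.
Proposal Red vs Measure 2: Proposal Red, 15–0.
Proposal Red beats Plan E, Measure 2; loses to Plan B — 2 pairwise wins.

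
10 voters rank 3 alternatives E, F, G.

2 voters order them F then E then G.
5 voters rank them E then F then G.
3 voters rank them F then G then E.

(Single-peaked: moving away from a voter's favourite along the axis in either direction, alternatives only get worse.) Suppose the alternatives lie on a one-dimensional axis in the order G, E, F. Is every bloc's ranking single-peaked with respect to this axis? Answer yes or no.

Axis positions: G=1, E=2, F=3.
Bloc 1 (peak F at position 3): ranking walks positions 3-2-1, expanding outward from the peak — single-peaked.
Bloc 2 (peak E at position 2): ranking walks positions 2-3-1, expanding outward from the peak — single-peaked.
Bloc 3: ranking walks positions 3-1-2; G is ranked above E even though E lies between G and the peak F on the axis — preferences dip and rise again. Not single-peaked.
Bloc 3 violates single-peakedness, so the profile is not single-peaked on this axis.

no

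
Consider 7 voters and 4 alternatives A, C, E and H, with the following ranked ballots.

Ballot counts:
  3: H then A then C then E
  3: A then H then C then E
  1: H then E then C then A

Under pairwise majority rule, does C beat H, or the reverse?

No ballot ranks C above H: 0.
Ballots ranking H above C: 7 − 0 = 7.
H wins the head-to-head 7–0.

H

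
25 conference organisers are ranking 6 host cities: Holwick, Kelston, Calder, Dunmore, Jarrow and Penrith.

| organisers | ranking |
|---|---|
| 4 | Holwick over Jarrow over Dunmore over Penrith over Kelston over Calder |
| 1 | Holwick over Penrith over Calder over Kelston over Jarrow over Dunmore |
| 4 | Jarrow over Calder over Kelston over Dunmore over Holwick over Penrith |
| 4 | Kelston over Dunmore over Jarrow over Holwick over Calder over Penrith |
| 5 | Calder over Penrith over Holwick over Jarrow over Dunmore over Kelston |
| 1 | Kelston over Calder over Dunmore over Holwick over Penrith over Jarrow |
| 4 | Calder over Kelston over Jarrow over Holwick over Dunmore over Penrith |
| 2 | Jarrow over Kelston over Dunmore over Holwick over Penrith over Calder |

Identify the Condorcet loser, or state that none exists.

Pairwise majorities:
Holwick vs Kelston: Kelston, 15–10.
Holwick vs Calder: Holwick preferred on 4+1+4+2 = 11 ballots; Calder wins 14–11.
Holwick vs Dunmore: Holwick preferred on 4+1+5+4 = 14 ballots; Holwick wins 14–11.
Holwick vs Jarrow: Jarrow wins 14–11.
Holwick vs Penrith: 20 to 5, Holwick.
Kelston vs Calder: 4+4+1+2 = 11 for Kelston, 14 for Calder — Calder by 14–11.
Kelston vs Dunmore: 1+4+4+1+4+2 = 16 for Kelston, 9 for Dunmore — Kelston by 16–9.
Kelston vs Jarrow: 1+4+1+4 = 10 for Kelston, 15 for Jarrow — Jarrow by 15–10.
Kelston vs Penrith: 15 to 10, Kelston.
Calder vs Dunmore: Calder wins 15–10.
Calder vs Jarrow: 1+5+1+4 = 11 for Calder, 14 for Jarrow — Jarrow by 14–11.
Calder vs Penrith: Calder, 18–7.
Dunmore vs Jarrow: Jarrow wins 20–5.
Dunmore vs Penrith: Dunmore, 19–6.
Jarrow vs Penrith: Jarrow, 18–7.
Only Penrith has no wins; Penrith is the Condorcet loser.

Penrith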